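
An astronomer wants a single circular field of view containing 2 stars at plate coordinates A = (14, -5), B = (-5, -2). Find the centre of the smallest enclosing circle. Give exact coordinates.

(4.5, -3.5)

The smallest circle enclosing two points has them as diameter endpoints.
Centre = midpoint = (4.5, -3.5); r² = |AB|²/4 = 370/4 = 92.5.
Centre = (4.5, -3.5).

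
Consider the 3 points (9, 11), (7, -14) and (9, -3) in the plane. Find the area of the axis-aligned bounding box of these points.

x ranges over [7, 9], width 2.
y ranges over [-14, 11], height 25.
Area = 2 × 25 = 50.

50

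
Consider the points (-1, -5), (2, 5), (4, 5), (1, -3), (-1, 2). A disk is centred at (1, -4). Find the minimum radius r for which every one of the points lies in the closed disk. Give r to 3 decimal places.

The required radius is the distance from (1, -4) to the farthest point.
Squared distances: 5, 82, 90, 1, 40.
Maximum is 90, attained at (4, 5).
r = √90 ≈ 9.487.

9.487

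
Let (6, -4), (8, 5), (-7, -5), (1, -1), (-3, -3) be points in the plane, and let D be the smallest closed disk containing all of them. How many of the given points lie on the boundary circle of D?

The minimum enclosing circle of a finite set is fixed by two of the points (as a diameter) or three (as a circumcircle).
The farthest pair is (8, 5)–(-7, -5) with squared distance 325. The circle on this segment as diameter has centre (0.5, 0) and r² = 325/4 = 81.25.
Check (6, -4): distance² to centre = 46.25 ≤ 81.25, so it lies inside.
All remaining points lie in this disk, and no smaller disk contains both endpoints, so this is the minimum enclosing circle.
The points at distance exactly r from the centre are (8, 5), (-7, -5) — 2 points.

2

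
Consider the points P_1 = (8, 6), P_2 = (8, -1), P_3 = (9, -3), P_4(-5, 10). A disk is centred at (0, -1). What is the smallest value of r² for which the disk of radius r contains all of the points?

146

The required radius is the distance from (0, -1) to the farthest point.
Squared distances: 113, 64, 85, 146.
Maximum is 146, attained at P_4.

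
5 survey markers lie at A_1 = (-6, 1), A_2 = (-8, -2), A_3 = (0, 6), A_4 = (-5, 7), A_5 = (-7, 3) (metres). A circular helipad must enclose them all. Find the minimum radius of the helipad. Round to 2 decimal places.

5.66

By Welzl's lemma the MEC is supported by two points (diametrically opposite) or three points (on a circumcircle).
The farthest pair is A_2–A_3 with squared distance 128. The circle on this segment as diameter has centre (-4, 2) and r² = 128/4 = 32.
Check A_1: distance² to centre = 5 ≤ 32, so it lies inside.
All remaining points lie in this disk, and no smaller disk contains both endpoints, so this is the minimum enclosing circle.
r = √32 ≈ 5.66.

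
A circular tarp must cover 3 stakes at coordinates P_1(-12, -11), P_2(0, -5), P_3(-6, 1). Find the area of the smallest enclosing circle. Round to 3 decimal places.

Side lengths²: P_1P_2² = 180, P_1P_3² = 180, P_2P_3² = 72.
Since P_1P_3² = 180 < 180 + 72 = 252, the triangle is acute, so the smallest enclosing circle is the circumcircle.
Circumcentre = (-7, -6), r² = 50.
Area = π·r² = π·50 ≈ 157.080.

157.080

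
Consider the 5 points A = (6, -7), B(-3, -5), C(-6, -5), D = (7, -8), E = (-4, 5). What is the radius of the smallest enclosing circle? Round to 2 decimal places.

8.51

The minimum enclosing circle of a finite set is fixed by two of the points (as a diameter) or three (as a circumcircle).
The farthest pair is D–E with squared distance 290. The circle on this segment as diameter has centre (1.5, -1.5) and r² = 290/4 = 72.5.
Check A: distance² to centre = 50.5 ≤ 72.5, so it lies inside.
All remaining points lie in this disk, and no smaller disk contains both endpoints, so this is the minimum enclosing circle.
r = √(72.5) ≈ 8.51.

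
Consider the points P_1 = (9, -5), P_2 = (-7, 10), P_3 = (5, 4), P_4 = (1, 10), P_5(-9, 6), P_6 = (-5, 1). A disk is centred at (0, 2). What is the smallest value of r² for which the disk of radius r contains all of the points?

The required radius is the distance from (0, 2) to the farthest point.
Squared distances: 130, 113, 29, 65, 97, 26.
Maximum is 130, attained at P_1.

130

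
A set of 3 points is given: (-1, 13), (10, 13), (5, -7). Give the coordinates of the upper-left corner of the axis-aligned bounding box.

(-1, 13)

x-range [-1, 10], y-range [-7, 13].
The upper-left corner is (-1, 13).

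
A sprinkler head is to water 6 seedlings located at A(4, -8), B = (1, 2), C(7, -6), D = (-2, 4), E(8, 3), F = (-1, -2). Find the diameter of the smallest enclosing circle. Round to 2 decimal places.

By Welzl's lemma the MEC is supported by two points (diametrically opposite) or three points (on a circumcircle).
The minimum enclosing circle is determined by three boundary points: A, D, E.
Their circumcentre is (48/19, -47/38) with r² = 69185/1444.
The farthest remaining point C is at distance² 61661/1444 ≤ 69185/1444.
Diameter = 2r = 2√(69185/1444) ≈ 13.84.

13.84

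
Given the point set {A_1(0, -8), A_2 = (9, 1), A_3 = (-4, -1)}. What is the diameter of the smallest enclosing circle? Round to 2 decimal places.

13.63

Side lengths²: A_1A_2² = 162, A_1A_3² = 65, A_2A_3² = 173.
Since A_2A_3² = 173 < 162 + 65 = 227, the triangle is acute, so the smallest enclosing circle is the circumcircle.
Circumcentre = (61/22, -39/22), r² = 11245/242.
Diameter = 2r = 2√(11245/242) ≈ 13.63.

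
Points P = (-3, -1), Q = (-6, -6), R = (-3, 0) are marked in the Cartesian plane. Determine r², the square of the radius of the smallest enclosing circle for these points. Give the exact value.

Side lengths²: PQ² = 34, PR² = 1, QR² = 45.
Since QR² = 45 ≥ 34 + 1 = 35, the angle opposite QR is not acute, so the smallest enclosing circle has QR as diameter.
Centre = midpoint of QR = (-4.5, -3), r² = 45/4 = 11.25.

11.25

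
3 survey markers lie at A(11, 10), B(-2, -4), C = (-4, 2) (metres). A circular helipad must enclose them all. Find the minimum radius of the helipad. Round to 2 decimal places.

9.55

Side lengths²: AB² = 365, AC² = 289, BC² = 40.
Since AB² = 365 ≥ 289 + 40 = 329, the angle opposite AB is not acute, so the smallest enclosing circle has AB as diameter.
Centre = midpoint of AB = (4.5, 3), r² = 365/4 = 91.25.
r = √(91.25) ≈ 9.55.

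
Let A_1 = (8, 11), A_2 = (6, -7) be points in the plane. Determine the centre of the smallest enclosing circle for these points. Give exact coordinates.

(7, 2)

The smallest circle enclosing two points has them as diameter endpoints.
Centre = midpoint = (7, 2); r² = |A_1A_2|²/4 = 328/4 = 82.
Centre = (7, 2).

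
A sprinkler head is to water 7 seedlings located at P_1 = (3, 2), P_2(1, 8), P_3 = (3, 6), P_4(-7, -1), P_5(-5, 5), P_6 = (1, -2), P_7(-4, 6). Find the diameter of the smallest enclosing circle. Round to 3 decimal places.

12.228

The minimum enclosing circle of a finite set is fixed by two of the points (as a diameter) or three (as a circumcircle).
The minimum enclosing circle is determined by three boundary points: P_2, P_3, P_4.
Their circumcentre is (-75/34, 95/34) with r² = 21605/578.
The farthest remaining point P_6 is at distance² 19225/578 ≤ 21605/578.
Diameter = 2r = 2√(21605/578) ≈ 12.228.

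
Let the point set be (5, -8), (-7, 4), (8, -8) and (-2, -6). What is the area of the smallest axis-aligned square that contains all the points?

225

The bounding box has width 15 and height 12.
An axis-aligned square enclosing the set must have side ≥ max(width, height).
So the minimum side is max(15, 12) = 15.
Area = 15² = 225.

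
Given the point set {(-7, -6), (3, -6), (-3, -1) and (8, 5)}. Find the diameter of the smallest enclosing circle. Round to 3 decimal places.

By Welzl's lemma the MEC is supported by two points (diametrically opposite) or three points (on a circumcircle).
The farthest pair is (-7, -6)–(8, 5) with squared distance 346. The circle on this segment as diameter has centre (0.5, -0.5) and r² = 346/4 = 86.5.
Check (3, -6): distance² to centre = 36.5 ≤ 86.5, so it lies inside.
All remaining points lie in this disk, and no smaller disk contains both endpoints, so this is the minimum enclosing circle.
Diameter = 2r = 2√(86.5) ≈ 18.601.

18.601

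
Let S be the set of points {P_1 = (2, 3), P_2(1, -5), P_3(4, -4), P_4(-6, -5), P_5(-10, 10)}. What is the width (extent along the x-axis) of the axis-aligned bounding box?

max x = 4, min x = -10, so width = 14.

14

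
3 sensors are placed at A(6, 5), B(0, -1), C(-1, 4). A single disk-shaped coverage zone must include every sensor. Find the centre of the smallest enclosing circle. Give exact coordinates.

Side lengths²: AB² = 72, AC² = 50, BC² = 26.
Since AB² = 72 < 50 + 26 = 76, the triangle is acute, so the smallest enclosing circle is the circumcircle.
Circumcentre = (17/6, 13/6), r² = 325/18.
Centre = (17/6, 13/6).

(17/6, 13/6)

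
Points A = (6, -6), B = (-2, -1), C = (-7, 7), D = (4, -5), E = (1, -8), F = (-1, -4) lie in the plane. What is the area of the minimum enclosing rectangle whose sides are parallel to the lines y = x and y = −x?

91

In coordinates u = x + y, v = x − y the rectangle is axis-aligned; the map (x,y)→(u,v) scales areas by 2.
u-values: 0, -3, 0, -1, -7, -5; range = 0 − (-7) = 7.
v-values: 12, -1, -14, 9, 9, 3; range = 12 − (-14) = 26.
Area = (7 × 26) / 2 = 91.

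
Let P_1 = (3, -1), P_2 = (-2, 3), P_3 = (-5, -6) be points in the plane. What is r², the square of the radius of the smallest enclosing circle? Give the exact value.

Side lengths²: P_1P_2² = 41, P_1P_3² = 89, P_2P_3² = 90.
Since P_2P_3² = 90 < 89 + 41 = 130, the triangle is acute, so the smallest enclosing circle is the circumcircle.
Circumcentre = (-73/38, -77/38), r² = 18245/722.

18245/722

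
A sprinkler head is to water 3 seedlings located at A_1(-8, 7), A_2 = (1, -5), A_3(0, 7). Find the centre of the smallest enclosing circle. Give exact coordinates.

(-3.5, 1)

Side lengths²: A_1A_2² = 225, A_1A_3² = 64, A_2A_3² = 145.
Since A_1A_2² = 225 ≥ 145 + 64 = 209, the angle opposite A_1A_2 is not acute, so the smallest enclosing circle has A_1A_2 as diameter.
Centre = midpoint of A_1A_2 = (-3.5, 1), r² = 225/4 = 56.25.
Centre = (-3.5, 1).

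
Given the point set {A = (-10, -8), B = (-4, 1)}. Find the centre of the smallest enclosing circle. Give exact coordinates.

The smallest circle enclosing two points has them as diameter endpoints.
Centre = midpoint = (-7, -3.5); r² = |AB|²/4 = 117/4 = 29.25.
Centre = (-7, -3.5).

(-7, -3.5)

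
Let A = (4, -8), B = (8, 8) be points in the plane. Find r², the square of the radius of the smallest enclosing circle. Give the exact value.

68

The smallest circle enclosing two points has them as diameter endpoints.
Centre = midpoint = (6, 0); r² = |AB|²/4 = 272/4 = 68.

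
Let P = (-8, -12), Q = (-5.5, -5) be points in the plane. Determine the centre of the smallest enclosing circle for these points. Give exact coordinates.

(-6.75, -8.5)

The smallest circle enclosing two points has them as diameter endpoints.
Centre = midpoint = (-6.75, -8.5); r² = |PQ|²/4 = 55.25/4 = 13.8125.
Centre = (-6.75, -8.5).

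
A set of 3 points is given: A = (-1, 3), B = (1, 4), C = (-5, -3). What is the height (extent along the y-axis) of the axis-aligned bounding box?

max y = 4, min y = -3, so height = 7.

7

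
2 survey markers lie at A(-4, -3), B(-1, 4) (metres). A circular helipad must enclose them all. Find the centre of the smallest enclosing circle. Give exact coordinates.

(-2.5, 0.5)

The smallest circle enclosing two points has them as diameter endpoints.
Centre = midpoint = (-2.5, 0.5); r² = |AB|²/4 = 58/4 = 14.5.
Centre = (-2.5, 0.5).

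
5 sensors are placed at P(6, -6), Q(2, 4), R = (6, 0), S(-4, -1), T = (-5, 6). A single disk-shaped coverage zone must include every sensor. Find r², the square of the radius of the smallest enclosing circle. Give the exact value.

66.25

The minimum enclosing circle of a finite set is fixed by two of the points (as a diameter) or three (as a circumcircle).
The farthest pair is P–T with squared distance 265. The circle on this segment as diameter has centre (0.5, 0) and r² = 265/4 = 66.25.
Check Q: distance² to centre = 18.25 ≤ 66.25, so it lies inside.
All remaining points lie in this disk, and no smaller disk contains both endpoints, so this is the minimum enclosing circle.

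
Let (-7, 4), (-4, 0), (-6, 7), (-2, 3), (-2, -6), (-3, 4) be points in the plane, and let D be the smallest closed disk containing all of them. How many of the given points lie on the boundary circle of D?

2

By Welzl's lemma the MEC is supported by two points (diametrically opposite) or three points (on a circumcircle).
The farthest pair is (-6, 7)–(-2, -6) with squared distance 185. The circle on this segment as diameter has centre (-4, 0.5) and r² = 185/4 = 46.25.
Check (-7, 4): distance² to centre = 21.25 ≤ 46.25, so it lies inside.
All remaining points lie in this disk, and no smaller disk contains both endpoints, so this is the minimum enclosing circle.
The points at distance exactly r from the centre are (-6, 7), (-2, -6) — 2 points.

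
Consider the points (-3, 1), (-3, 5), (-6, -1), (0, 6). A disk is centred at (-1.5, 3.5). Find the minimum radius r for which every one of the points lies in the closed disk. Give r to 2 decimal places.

The required radius is the distance from (-1.5, 3.5) to the farthest point.
Squared distances: 8.5, 4.5, 40.5, 8.5.
Maximum is 40.5, attained at (-6, -1).
r = √(40.5) ≈ 6.36.

6.36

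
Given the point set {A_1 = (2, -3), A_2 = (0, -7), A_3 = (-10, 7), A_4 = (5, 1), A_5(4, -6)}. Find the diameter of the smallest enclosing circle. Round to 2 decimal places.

19.10

By Welzl's lemma the MEC is supported by two points (diametrically opposite) or three points (on a circumcircle).
The farthest pair is A_3–A_5 with squared distance 365. The circle on this segment as diameter has centre (-3, 0.5) and r² = 365/4 = 91.25.
Check A_1: distance² to centre = 37.25 ≤ 91.25, so it lies inside.
All remaining points lie in this disk, and no smaller disk contains both endpoints, so this is the minimum enclosing circle.
Diameter = 2r = 2√(91.25) ≈ 19.10.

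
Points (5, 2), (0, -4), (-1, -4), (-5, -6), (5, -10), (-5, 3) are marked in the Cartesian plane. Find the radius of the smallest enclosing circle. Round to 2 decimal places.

8.20

The farthest pair is (5, -10)–(-5, 3) with squared distance 269. The circle on this segment as diameter has centre (0, -3.5) and r² = 269/4 = 67.25.
Check (5, 2): distance² to centre = 55.25 ≤ 67.25, so it lies inside.
All remaining points lie in this disk, and no smaller disk contains both endpoints, so this is the minimum enclosing circle.
r = √(67.25) ≈ 8.20.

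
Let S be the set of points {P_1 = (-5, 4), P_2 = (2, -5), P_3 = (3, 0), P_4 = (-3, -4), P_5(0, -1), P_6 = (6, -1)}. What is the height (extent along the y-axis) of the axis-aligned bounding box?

max y = 4, min y = -5, so height = 9.

9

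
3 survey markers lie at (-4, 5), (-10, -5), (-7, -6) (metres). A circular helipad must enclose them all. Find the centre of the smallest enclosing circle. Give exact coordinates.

Call the three points A, B, C in the order given.
Side lengths²: AB² = 136, AC² = 130, BC² = 10.
Since AB² = 136 < 130 + 10 = 140, the triangle is acute, so the smallest enclosing circle is the circumcircle.
Circumcentre = (-121/18, -1/6), r² = 5525/162.
Centre = (-121/18, -1/6).

(-121/18, -1/6)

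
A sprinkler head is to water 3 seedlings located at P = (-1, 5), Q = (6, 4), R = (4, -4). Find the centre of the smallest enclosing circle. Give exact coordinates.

(57/29, 22/29)

Side lengths²: PQ² = 50, PR² = 106, QR² = 68.
Since PR² = 106 < 68 + 50 = 118, the triangle is acute, so the smallest enclosing circle is the circumcircle.
Circumcentre = (57/29, 22/29), r² = 22525/841.
Centre = (57/29, 22/29).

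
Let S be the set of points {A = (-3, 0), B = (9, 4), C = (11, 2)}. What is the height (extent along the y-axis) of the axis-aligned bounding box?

max y = 4, min y = 0, so height = 4.

4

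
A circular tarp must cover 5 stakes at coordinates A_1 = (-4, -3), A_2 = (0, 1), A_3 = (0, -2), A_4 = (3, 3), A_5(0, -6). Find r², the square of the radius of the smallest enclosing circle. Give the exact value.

A smallest enclosing disk is always determined by at most three of the input points on its boundary.
The minimum enclosing circle is determined by three boundary points: A_1, A_4, A_5.
Their circumcentre is (0.5, -7/6) with r² = 425/18.
The farthest remaining point A_2 is at distance² 89/18 ≤ 425/18.

425/18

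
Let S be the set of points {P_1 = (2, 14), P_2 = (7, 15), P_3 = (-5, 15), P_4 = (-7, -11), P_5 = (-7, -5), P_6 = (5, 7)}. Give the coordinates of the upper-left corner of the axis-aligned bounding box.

(-7, 15)

x-range [-7, 7], y-range [-11, 15].
The upper-left corner is (-7, 15).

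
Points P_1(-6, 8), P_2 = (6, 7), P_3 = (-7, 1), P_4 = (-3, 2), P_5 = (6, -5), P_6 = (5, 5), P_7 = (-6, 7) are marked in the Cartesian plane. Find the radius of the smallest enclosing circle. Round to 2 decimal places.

The minimum enclosing circle of a finite set is fixed by two of the points (as a diameter) or three (as a circumcircle).
The farthest pair is P_1–P_5 with squared distance 313. The circle on this segment as diameter has centre (0, 1.5) and r² = 313/4 = 78.25.
Check P_2: distance² to centre = 66.25 ≤ 78.25, so it lies inside.
All remaining points lie in this disk, and no smaller disk contains both endpoints, so this is the minimum enclosing circle.
r = √(78.25) ≈ 8.85.

8.85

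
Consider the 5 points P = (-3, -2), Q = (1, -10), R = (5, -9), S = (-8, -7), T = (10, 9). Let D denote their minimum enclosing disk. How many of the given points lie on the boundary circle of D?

The farthest pair is S–T with squared distance 580. The circle on this segment as diameter has centre (1, 1) and r² = 580/4 = 145.
Check P: distance² to centre = 25 ≤ 145, so it lies inside.
All remaining points lie in this disk, and no smaller disk contains both endpoints, so this is the minimum enclosing circle.
The points at distance exactly r from the centre are S, T — 2 points.

2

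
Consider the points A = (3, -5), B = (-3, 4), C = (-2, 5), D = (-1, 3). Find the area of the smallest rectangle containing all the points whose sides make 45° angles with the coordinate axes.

In coordinates u = x + y, v = x − y the rectangle is axis-aligned; the map (x,y)→(u,v) scales areas by 2.
u-values: -2, 1, 3, 2; range = 3 − (-2) = 5.
v-values: 8, -7, -7, -4; range = 8 − (-7) = 15.
Area = (5 × 15) / 2 = 37.5.

37.5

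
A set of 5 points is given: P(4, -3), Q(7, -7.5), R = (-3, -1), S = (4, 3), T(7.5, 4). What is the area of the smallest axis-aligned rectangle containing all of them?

120.75

x ranges over [-3, 7.5], width 10.5.
y ranges over [-7.5, 4], height 11.5.
Area = 10.5 × 11.5 = 120.75.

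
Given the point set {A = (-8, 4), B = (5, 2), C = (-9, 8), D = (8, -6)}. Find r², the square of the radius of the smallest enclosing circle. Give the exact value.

The farthest pair is C–D with squared distance 485. The circle on this segment as diameter has centre (-0.5, 1) and r² = 485/4 = 121.25.
Check A: distance² to centre = 65.25 ≤ 121.25, so it lies inside.
All remaining points lie in this disk, and no smaller disk contains both endpoints, so this is the minimum enclosing circle.

121.25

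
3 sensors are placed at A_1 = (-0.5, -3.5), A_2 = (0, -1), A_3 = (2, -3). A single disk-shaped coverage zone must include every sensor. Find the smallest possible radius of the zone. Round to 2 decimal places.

1.53

Side lengths²: A_1A_2² = 6.5, A_1A_3² = 6.5, A_2A_3² = 8.
Since A_2A_3² = 8 < 6.5 + 6.5 = 13, the triangle is acute, so the smallest enclosing circle is the circumcircle.
Circumcentre = (7/12, -29/12), r² = 169/72.
r = √(169/72) ≈ 1.53.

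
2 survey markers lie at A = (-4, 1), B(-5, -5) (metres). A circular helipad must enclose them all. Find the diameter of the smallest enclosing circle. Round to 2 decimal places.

The smallest circle enclosing two points has them as diameter endpoints.
Centre = midpoint = (-4.5, -2); r² = |AB|²/4 = 37/4 = 9.25.
Diameter = 2r = 2√(9.25) ≈ 6.08.

6.08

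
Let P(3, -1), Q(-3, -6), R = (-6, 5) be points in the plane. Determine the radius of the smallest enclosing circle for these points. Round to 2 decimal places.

5.95

Side lengths²: PQ² = 61, PR² = 117, QR² = 130.
Since QR² = 130 < 117 + 61 = 178, the triangle is acute, so the smallest enclosing circle is the circumcircle.
Circumcentre = (-155/54, -1/18), r² = 51545/1458.
r = √(51545/1458) ≈ 5.95.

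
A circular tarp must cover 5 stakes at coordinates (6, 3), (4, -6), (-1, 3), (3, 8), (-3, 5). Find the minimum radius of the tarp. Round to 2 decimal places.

The minimum enclosing circle is determined by three boundary points: (4, -6), (3, 8), (-3, 5).
Their circumcentre is (161/58, 55/58) with r² = 83725/1682.
The farthest remaining point (-1, 3) is at distance² 31061/1682 ≤ 83725/1682.
r = √(83725/1682) ≈ 7.06.

7.06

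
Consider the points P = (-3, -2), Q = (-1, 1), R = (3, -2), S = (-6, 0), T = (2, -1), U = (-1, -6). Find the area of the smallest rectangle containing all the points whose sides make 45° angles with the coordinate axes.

In coordinates u = x + y, v = x − y the rectangle is axis-aligned; the map (x,y)→(u,v) scales areas by 2.
u-values: -5, 0, 1, -6, 1, -7; range = 1 − (-7) = 8.
v-values: -1, -2, 5, -6, 3, 5; range = 5 − (-6) = 11.
Area = (8 × 11) / 2 = 44.

44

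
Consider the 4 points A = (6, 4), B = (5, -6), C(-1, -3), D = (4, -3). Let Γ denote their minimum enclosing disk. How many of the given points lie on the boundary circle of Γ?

A smallest enclosing disk is always determined by at most three of the input points on its boundary.
The minimum enclosing circle is determined by three boundary points: A, B, C.
Their circumcentre is (23/6, -5/6) with r² = 505/18.
The farthest remaining point D is at distance² 85/18 ≤ 505/18.
The points at distance exactly r from the centre are A, B, C — 3 points.

3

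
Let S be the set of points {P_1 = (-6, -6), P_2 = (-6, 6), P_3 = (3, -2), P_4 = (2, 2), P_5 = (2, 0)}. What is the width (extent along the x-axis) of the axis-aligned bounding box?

max x = 3, min x = -6, so width = 9.

9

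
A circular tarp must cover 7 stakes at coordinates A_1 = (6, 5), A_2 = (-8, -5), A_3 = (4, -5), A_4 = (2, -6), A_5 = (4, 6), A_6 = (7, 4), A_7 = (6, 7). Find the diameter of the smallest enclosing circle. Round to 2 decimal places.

The farthest pair is A_2–A_7 with squared distance 340. The circle on this segment as diameter has centre (-1, 1) and r² = 340/4 = 85.
Check A_1: distance² to centre = 65 ≤ 85, so it lies inside.
All remaining points lie in this disk, and no smaller disk contains both endpoints, so this is the minimum enclosing circle.
Diameter = 2r = 2√85 ≈ 18.44.

18.44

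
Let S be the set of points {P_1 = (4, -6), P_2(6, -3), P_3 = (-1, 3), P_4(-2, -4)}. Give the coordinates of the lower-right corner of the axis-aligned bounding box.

(6, -6)

x-range [-2, 6], y-range [-6, 3].
The lower-right corner is (6, -6).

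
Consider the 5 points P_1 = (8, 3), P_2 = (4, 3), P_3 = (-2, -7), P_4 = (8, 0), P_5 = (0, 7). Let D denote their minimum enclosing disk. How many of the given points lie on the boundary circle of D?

The minimum enclosing circle of a finite set is fixed by two of the points (as a diameter) or three (as a circumcircle).
The minimum enclosing circle is determined by three boundary points: P_1, P_3, P_5.
Their circumcentre is (4/3, -1/3) with r² = 500/9.
The farthest remaining point P_4 is at distance² 401/9 ≤ 500/9.
The points at distance exactly r from the centre are P_1, P_3, P_5 — 3 points.

3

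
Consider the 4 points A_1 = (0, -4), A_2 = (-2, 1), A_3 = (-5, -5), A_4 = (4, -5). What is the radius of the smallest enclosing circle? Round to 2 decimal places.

4.74

The minimum enclosing circle is determined by three boundary points: A_2, A_3, A_4.
Their circumcentre is (-0.5, -3.5) with r² = 22.5.
The farthest remaining point A_1 is at distance² 0.5 ≤ 22.5.
r = √(22.5) ≈ 4.74.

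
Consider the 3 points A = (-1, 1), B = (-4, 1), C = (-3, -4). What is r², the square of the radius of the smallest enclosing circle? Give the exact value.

Side lengths²: AB² = 9, AC² = 29, BC² = 26.
Since AC² = 29 < 26 + 9 = 35, the triangle is acute, so the smallest enclosing circle is the circumcircle.
Circumcentre = (-2.5, -1.3), r² = 7.54.

7.54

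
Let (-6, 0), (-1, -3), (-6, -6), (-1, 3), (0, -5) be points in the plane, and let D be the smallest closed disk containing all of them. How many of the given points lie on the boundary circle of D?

The minimum enclosing circle of a finite set is fixed by two of the points (as a diameter) or three (as a circumcircle).
The farthest pair is (-6, -6)–(-1, 3) with squared distance 106. The circle on this segment as diameter has centre (-3.5, -1.5) and r² = 106/4 = 26.5.
Check (-6, 0): distance² to centre = 8.5 ≤ 26.5, so it lies inside.
All remaining points lie in this disk, and no smaller disk contains both endpoints, so this is the minimum enclosing circle.
The points at distance exactly r from the centre are (-6, -6), (-1, 3) — 2 points.

2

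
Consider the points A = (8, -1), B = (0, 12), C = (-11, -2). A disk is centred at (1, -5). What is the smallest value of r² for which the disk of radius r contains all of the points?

The required radius is the distance from (1, -5) to the farthest point.
Squared distances: 65, 290, 153.
Maximum is 290, attained at B.

290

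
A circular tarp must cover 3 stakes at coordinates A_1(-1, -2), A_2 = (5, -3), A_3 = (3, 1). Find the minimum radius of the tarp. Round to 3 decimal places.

Side lengths²: A_1A_2² = 37, A_1A_3² = 25, A_2A_3² = 20.
Since A_1A_2² = 37 < 25 + 20 = 45, the triangle is acute, so the smallest enclosing circle is the circumcircle.
Circumcentre = (23/11, -43/22), r² = 4625/484.
r = √(4625/484) ≈ 3.091.

3.091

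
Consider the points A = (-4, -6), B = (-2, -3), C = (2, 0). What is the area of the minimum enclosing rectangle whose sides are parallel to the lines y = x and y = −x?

In coordinates u = x + y, v = x − y the rectangle is axis-aligned; the map (x,y)→(u,v) scales areas by 2.
u-values: -10, -5, 2; range = 2 − (-10) = 12.
v-values: 2, 1, 2; range = 2 − 1 = 1.
Area = (12 × 1) / 2 = 6.

6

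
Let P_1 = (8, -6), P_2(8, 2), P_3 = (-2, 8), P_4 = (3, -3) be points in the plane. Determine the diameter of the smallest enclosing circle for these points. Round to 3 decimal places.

By Welzl's lemma the MEC is supported by two points (diametrically opposite) or three points (on a circumcircle).
The farthest pair is P_1–P_3 with squared distance 296. The circle on this segment as diameter has centre (3, 1) and r² = 296/4 = 74.
Check P_2: distance² to centre = 26 ≤ 74, so it lies inside.
All remaining points lie in this disk, and no smaller disk contains both endpoints, so this is the minimum enclosing circle.
Diameter = 2r = 2√74 ≈ 17.205.

17.205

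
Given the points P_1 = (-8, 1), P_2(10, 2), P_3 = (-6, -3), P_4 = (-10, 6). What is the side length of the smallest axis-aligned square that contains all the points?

The bounding box has width 20 and height 9.
An axis-aligned square enclosing the set must have side ≥ max(width, height).
So the minimum side is max(20, 9) = 20.

20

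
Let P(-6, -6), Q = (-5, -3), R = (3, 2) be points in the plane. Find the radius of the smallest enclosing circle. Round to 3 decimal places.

6.021

Side lengths²: PQ² = 10, PR² = 145, QR² = 89.
Since PR² = 145 ≥ 89 + 10 = 99, the angle opposite PR is not acute, so the smallest enclosing circle has PR as diameter.
Centre = midpoint of PR = (-1.5, -2), r² = 145/4 = 36.25.
r = √(36.25) ≈ 6.021.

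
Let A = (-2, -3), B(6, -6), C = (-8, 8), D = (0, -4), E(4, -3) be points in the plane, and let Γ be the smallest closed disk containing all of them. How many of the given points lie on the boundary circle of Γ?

By Welzl's lemma the MEC is supported by two points (diametrically opposite) or three points (on a circumcircle).
The farthest pair is B–C with squared distance 392. The circle on this segment as diameter has centre (-1, 1) and r² = 392/4 = 98.
Check A: distance² to centre = 17 ≤ 98, so it lies inside.
All remaining points lie in this disk, and no smaller disk contains both endpoints, so this is the minimum enclosing circle.
The points at distance exactly r from the centre are B, C — 2 points.

2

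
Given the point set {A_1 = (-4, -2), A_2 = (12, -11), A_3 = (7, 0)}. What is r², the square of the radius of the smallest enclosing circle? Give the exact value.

84.25

Side lengths²: A_1A_2² = 337, A_1A_3² = 125, A_2A_3² = 146.
Since A_1A_2² = 337 ≥ 146 + 125 = 271, the angle opposite A_1A_2 is not acute, so the smallest enclosing circle has A_1A_2 as diameter.
Centre = midpoint of A_1A_2 = (4, -6.5), r² = 337/4 = 84.25.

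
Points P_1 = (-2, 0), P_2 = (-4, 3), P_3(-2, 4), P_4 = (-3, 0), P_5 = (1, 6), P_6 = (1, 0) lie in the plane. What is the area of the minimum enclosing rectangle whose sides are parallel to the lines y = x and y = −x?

In coordinates u = x + y, v = x − y the rectangle is axis-aligned; the map (x,y)→(u,v) scales areas by 2.
u-values: -2, -1, 2, -3, 7, 1; range = 7 − (-3) = 10.
v-values: -2, -7, -6, -3, -5, 1; range = 1 − (-7) = 8.
Area = (10 × 8) / 2 = 40.

40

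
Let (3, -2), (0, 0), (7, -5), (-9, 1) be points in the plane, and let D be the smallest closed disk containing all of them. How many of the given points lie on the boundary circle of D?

The farthest pair is (7, -5)–(-9, 1) with squared distance 292. The circle on this segment as diameter has centre (-1, -2) and r² = 292/4 = 73.
Check (3, -2): distance² to centre = 16 ≤ 73, so it lies inside.
All remaining points lie in this disk, and no smaller disk contains both endpoints, so this is the minimum enclosing circle.
The points at distance exactly r from the centre are (7, -5), (-9, 1) — 2 points.

2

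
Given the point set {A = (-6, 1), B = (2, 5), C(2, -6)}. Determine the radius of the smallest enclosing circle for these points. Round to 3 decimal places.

Side lengths²: AB² = 80, AC² = 113, BC² = 121.
Since BC² = 121 < 113 + 80 = 193, the triangle is acute, so the smallest enclosing circle is the circumcircle.
Circumcentre = (-0.25, -0.5), r² = 35.3125.
r = √(35.3125) ≈ 5.942.

5.942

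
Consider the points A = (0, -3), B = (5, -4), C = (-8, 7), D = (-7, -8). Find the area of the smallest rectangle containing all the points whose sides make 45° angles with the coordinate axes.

192

In coordinates u = x + y, v = x − y the rectangle is axis-aligned; the map (x,y)→(u,v) scales areas by 2.
u-values: -3, 1, -1, -15; range = 1 − (-15) = 16.
v-values: 3, 9, -15, 1; range = 9 − (-15) = 24.
Area = (16 × 24) / 2 = 192.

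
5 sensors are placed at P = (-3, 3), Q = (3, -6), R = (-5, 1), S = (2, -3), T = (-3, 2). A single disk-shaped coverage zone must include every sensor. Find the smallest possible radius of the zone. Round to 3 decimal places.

5.420

The minimum enclosing circle of a finite set is fixed by two of the points (as a diameter) or three (as a circumcircle).
The minimum enclosing circle is determined by three boundary points: P, Q, R.
Their circumcentre is (-0.3, -1.7) with r² = 29.38.
The farthest remaining point T is at distance² 20.98 ≤ 29.38.
r = √(29.38) ≈ 5.420.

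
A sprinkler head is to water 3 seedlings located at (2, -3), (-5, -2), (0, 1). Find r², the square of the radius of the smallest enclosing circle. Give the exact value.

2125/169

Call the three points A, B, C in the order given.
Side lengths²: AB² = 50, AC² = 20, BC² = 34.
Since AB² = 50 < 34 + 20 = 54, the triangle is acute, so the smallest enclosing circle is the circumcircle.
Circumcentre = (-19/13, -29/13), r² = 2125/169.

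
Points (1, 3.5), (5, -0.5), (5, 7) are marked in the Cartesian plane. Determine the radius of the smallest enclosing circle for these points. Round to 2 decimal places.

Call the three points A, B, C in the order given.
Side lengths²: AB² = 32, AC² = 28.25, BC² = 56.25.
Since BC² = 56.25 < 32 + 28.25 = 60.25, the triangle is acute, so the smallest enclosing circle is the circumcircle.
Circumcentre = (4.75, 3.25), r² = 14.125.
r = √(14.125) ≈ 3.76.

3.76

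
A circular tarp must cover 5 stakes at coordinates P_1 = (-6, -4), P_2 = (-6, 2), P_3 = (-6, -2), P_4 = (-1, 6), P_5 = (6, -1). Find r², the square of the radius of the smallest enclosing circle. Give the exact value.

42.5

By Welzl's lemma the MEC is supported by two points (diametrically opposite) or three points (on a circumcircle).
The minimum enclosing circle is determined by three boundary points: P_1, P_4, P_5.
Their circumcentre is (-0.5, -0.5) with r² = 42.5.
The farthest remaining point P_2 is at distance² 36.5 ≤ 42.5.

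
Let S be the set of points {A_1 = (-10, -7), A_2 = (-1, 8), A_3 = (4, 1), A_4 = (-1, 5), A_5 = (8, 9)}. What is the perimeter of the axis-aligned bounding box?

68

Width = max x − min x = 8 − (-10) = 18.
Height = max y − min y = 9 − (-7) = 16.
Perimeter = 2(18 + 16) = 68.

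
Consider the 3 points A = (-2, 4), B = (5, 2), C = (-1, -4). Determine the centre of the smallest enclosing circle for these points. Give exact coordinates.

Side lengths²: AB² = 53, AC² = 65, BC² = 72.
Since BC² = 72 < 65 + 53 = 118, the triangle is acute, so the smallest enclosing circle is the circumcircle.
Circumcentre = (13/18, 5/18), r² = 3445/162.
Centre = (13/18, 5/18).

(13/18, 5/18)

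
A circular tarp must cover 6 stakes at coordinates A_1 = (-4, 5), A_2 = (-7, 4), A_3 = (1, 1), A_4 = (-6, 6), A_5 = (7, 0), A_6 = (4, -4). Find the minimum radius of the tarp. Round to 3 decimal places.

7.280

The minimum enclosing circle of a finite set is fixed by two of the points (as a diameter) or three (as a circumcircle).
The farthest pair is A_2–A_5 with squared distance 212. The circle on this segment as diameter has centre (0, 2) and r² = 212/4 = 53.
Check A_1: distance² to centre = 25 ≤ 53, so it lies inside.
All remaining points lie in this disk, and no smaller disk contains both endpoints, so this is the minimum enclosing circle.
r = √53 ≈ 7.280.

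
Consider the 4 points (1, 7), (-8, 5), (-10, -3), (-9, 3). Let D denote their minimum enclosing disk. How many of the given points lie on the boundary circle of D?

The minimum enclosing circle of a finite set is fixed by two of the points (as a diameter) or three (as a circumcircle).
The farthest pair is (1, 7)–(-10, -3) with squared distance 221. The circle on this segment as diameter has centre (-4.5, 2) and r² = 221/4 = 55.25.
Check (-8, 5): distance² to centre = 21.25 ≤ 55.25, so it lies inside.
All remaining points lie in this disk, and no smaller disk contains both endpoints, so this is the minimum enclosing circle.
The points at distance exactly r from the centre are (1, 7), (-10, -3) — 2 points.

2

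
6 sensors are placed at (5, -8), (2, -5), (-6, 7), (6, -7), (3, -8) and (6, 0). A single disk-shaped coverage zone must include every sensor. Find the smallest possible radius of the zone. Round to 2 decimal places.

A smallest enclosing disk is always determined by at most three of the input points on its boundary.
The farthest pair is (5, -8)–(-6, 7) with squared distance 346. The circle on this segment as diameter has centre (-0.5, -0.5) and r² = 346/4 = 86.5.
Check (2, -5): distance² to centre = 26.5 ≤ 86.5, so it lies inside.
All remaining points lie in this disk, and no smaller disk contains both endpoints, so this is the minimum enclosing circle.
r = √(86.5) ≈ 9.30.

9.30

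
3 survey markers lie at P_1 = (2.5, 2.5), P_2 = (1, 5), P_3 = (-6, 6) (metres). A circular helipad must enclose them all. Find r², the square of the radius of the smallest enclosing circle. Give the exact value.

21.125

Side lengths²: P_1P_2² = 8.5, P_1P_3² = 84.5, P_2P_3² = 50.
Since P_1P_3² = 84.5 ≥ 50 + 8.5 = 58.5, the angle opposite P_1P_3 is not acute, so the smallest enclosing circle has P_1P_3 as diameter.
Centre = midpoint of P_1P_3 = (-1.75, 4.25), r² = 84.5/4 = 21.125.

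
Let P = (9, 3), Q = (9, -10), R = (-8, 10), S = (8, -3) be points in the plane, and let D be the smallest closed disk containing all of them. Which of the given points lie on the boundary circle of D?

Q, R

A smallest enclosing disk is always determined by at most three of the input points on its boundary.
The farthest pair is Q–R with squared distance 689. The circle on this segment as diameter has centre (0.5, 0) and r² = 689/4 = 172.25.
Check P: distance² to centre = 81.25 ≤ 172.25, so it lies inside.
All remaining points lie in this disk, and no smaller disk contains both endpoints, so this is the minimum enclosing circle.
The points at distance exactly r from the centre are Q, R — 2 points.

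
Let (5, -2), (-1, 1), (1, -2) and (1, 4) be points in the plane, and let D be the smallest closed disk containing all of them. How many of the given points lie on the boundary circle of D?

3

The minimum enclosing circle is determined by three boundary points: (5, -2), (-1, 1), (1, 4).
Their circumcentre is (2.625, 0.75) with r² = 13.203125.
The farthest remaining point (1, -2) is at distance² 10.203125 ≤ 13.203125.
The points at distance exactly r from the centre are (5, -2), (-1, 1), (1, 4) — 3 points.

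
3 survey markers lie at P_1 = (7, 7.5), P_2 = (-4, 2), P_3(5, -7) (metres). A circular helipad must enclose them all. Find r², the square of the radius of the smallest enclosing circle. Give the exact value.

Side lengths²: P_1P_2² = 151.25, P_1P_3² = 214.25, P_2P_3² = 162.
Since P_1P_3² = 214.25 < 162 + 151.25 = 313.25, the triangle is acute, so the smallest enclosing circle is the circumcircle.
Circumcentre = (43/12, 7/12), r² = 4285/72.

4285/72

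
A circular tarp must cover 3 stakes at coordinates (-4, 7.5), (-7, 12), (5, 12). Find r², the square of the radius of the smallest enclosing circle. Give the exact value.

Call the three points A, B, C in the order given.
Side lengths²: AB² = 29.25, AC² = 101.25, BC² = 144.
Since BC² = 144 ≥ 101.25 + 29.25 = 130.5, the angle opposite BC is not acute, so the smallest enclosing circle has BC as diameter.
Centre = midpoint of BC = (-1, 12), r² = 144/4 = 36.

36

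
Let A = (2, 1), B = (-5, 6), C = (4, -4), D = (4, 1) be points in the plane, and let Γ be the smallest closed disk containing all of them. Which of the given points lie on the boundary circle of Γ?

By Welzl's lemma the MEC is supported by two points (diametrically opposite) or three points (on a circumcircle).
The farthest pair is B–C with squared distance 181. The circle on this segment as diameter has centre (-0.5, 1) and r² = 181/4 = 45.25.
Check A: distance² to centre = 6.25 ≤ 45.25, so it lies inside.
All remaining points lie in this disk, and no smaller disk contains both endpoints, so this is the minimum enclosing circle.
The points at distance exactly r from the centre are B, C — 2 points.

B, C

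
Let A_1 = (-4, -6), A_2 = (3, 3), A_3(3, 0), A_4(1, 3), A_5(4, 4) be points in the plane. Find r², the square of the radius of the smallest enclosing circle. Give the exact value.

41

A smallest enclosing disk is always determined by at most three of the input points on its boundary.
The farthest pair is A_1–A_5 with squared distance 164. The circle on this segment as diameter has centre (0, -1) and r² = 164/4 = 41.
Check A_2: distance² to centre = 25 ≤ 41, so it lies inside.
All remaining points lie in this disk, and no smaller disk contains both endpoints, so this is the minimum enclosing circle.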